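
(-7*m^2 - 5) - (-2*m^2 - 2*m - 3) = -5*m^2 + 2*m - 2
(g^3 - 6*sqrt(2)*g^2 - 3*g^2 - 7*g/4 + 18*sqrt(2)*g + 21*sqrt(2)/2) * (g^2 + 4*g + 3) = g^5 - 6*sqrt(2)*g^4 + g^4 - 43*g^3/4 - 6*sqrt(2)*g^3 - 16*g^2 + 129*sqrt(2)*g^2/2 - 21*g/4 + 96*sqrt(2)*g + 63*sqrt(2)/2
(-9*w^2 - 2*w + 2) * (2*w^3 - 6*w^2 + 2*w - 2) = -18*w^5 + 50*w^4 - 2*w^3 + 2*w^2 + 8*w - 4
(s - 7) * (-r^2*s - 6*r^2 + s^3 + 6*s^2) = -r^2*s^2 + r^2*s + 42*r^2 + s^4 - s^3 - 42*s^2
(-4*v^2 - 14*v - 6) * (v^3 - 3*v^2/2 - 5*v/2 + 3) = -4*v^5 - 8*v^4 + 25*v^3 + 32*v^2 - 27*v - 18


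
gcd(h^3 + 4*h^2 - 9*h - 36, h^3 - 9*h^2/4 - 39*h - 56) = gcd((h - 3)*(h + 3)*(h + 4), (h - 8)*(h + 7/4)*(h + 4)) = h + 4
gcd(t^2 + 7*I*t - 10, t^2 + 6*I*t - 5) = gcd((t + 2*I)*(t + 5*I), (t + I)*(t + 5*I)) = t + 5*I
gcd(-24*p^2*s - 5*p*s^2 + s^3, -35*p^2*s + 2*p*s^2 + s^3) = s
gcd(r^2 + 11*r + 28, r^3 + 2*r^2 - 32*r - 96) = r + 4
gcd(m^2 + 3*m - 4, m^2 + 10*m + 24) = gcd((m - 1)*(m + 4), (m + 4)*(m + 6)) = m + 4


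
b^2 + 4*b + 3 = (b + 1)*(b + 3)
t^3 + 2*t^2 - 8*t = t*(t - 2)*(t + 4)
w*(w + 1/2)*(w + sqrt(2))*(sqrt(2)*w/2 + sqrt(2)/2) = sqrt(2)*w^4/2 + w^3 + 3*sqrt(2)*w^3/4 + sqrt(2)*w^2/4 + 3*w^2/2 + w/2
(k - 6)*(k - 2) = k^2 - 8*k + 12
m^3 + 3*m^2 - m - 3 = (m - 1)*(m + 1)*(m + 3)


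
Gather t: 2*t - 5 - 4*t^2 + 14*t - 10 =-4*t^2 + 16*t - 15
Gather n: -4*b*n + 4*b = -4*b*n + 4*b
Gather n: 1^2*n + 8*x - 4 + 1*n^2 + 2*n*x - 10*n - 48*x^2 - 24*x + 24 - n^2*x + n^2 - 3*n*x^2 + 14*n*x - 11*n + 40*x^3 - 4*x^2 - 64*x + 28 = n^2*(2 - x) + n*(-3*x^2 + 16*x - 20) + 40*x^3 - 52*x^2 - 80*x + 48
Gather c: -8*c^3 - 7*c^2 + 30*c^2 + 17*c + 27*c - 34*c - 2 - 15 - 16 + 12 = -8*c^3 + 23*c^2 + 10*c - 21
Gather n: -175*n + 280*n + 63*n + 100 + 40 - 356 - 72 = 168*n - 288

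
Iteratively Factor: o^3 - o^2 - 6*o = (o)*(o^2 - o - 6) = o*(o + 2)*(o - 3)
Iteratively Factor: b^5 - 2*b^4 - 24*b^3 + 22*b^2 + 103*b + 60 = (b + 1)*(b^4 - 3*b^3 - 21*b^2 + 43*b + 60) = (b - 3)*(b + 1)*(b^3 - 21*b - 20) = (b - 3)*(b + 1)*(b + 4)*(b^2 - 4*b - 5) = (b - 3)*(b + 1)^2*(b + 4)*(b - 5)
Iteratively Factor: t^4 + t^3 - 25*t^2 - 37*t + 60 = (t - 1)*(t^3 + 2*t^2 - 23*t - 60) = (t - 1)*(t + 3)*(t^2 - t - 20) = (t - 5)*(t - 1)*(t + 3)*(t + 4)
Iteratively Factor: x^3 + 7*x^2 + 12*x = (x + 3)*(x^2 + 4*x) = x*(x + 3)*(x + 4)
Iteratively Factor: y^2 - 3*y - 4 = (y - 4)*(y + 1)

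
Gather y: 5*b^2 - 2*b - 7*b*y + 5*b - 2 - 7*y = 5*b^2 + 3*b + y*(-7*b - 7) - 2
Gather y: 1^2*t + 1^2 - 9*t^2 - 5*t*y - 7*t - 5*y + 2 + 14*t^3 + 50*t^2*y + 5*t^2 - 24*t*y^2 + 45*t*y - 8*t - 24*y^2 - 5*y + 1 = 14*t^3 - 4*t^2 - 14*t + y^2*(-24*t - 24) + y*(50*t^2 + 40*t - 10) + 4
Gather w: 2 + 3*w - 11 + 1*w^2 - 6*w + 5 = w^2 - 3*w - 4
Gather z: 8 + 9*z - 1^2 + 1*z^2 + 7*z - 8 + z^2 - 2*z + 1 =2*z^2 + 14*z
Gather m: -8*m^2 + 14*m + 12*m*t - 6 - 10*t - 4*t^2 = -8*m^2 + m*(12*t + 14) - 4*t^2 - 10*t - 6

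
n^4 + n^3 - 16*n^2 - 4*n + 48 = (n - 3)*(n - 2)*(n + 2)*(n + 4)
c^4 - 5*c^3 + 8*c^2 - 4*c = c*(c - 2)^2*(c - 1)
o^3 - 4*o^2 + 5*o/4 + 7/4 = (o - 7/2)*(o - 1)*(o + 1/2)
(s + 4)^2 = s^2 + 8*s + 16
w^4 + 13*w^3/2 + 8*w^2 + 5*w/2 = w*(w + 1/2)*(w + 1)*(w + 5)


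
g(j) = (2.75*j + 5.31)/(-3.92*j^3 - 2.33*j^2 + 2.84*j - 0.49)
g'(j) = (2.75*j + 5.31)*(11.76*j^2 + 4.66*j - 2.84)/(-3.92*j^3 - 2.33*j^2 + 2.84*j - 0.49)^2 + 2.75/(-3.92*j^3 - 2.33*j^2 + 2.84*j - 0.49) = (21.56*j^3 + 68.8531*j^2 + 24.7446*j - 16.4279)/(15.3664*j^6 + 18.2672*j^5 - 16.8367*j^4 - 9.3928*j^3 + 10.349*j^2 - 2.7832*j + 0.2401)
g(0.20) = -125.86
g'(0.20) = -3945.13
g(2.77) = -0.14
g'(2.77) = 0.12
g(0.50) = -46.91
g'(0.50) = 780.68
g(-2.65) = -0.04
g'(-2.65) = 0.00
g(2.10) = -0.27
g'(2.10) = 0.32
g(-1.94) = -0.00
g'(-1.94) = 0.19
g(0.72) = -6.53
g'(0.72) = 36.22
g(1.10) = -1.54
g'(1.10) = 4.21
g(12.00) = -0.01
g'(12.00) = 0.00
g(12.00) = -0.01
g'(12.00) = 0.00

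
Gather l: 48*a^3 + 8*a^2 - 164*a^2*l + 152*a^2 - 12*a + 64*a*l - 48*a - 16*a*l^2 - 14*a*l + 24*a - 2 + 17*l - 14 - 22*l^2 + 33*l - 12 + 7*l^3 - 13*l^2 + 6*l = 48*a^3 + 160*a^2 - 36*a + 7*l^3 + l^2*(-16*a - 35) + l*(-164*a^2 + 50*a + 56) - 28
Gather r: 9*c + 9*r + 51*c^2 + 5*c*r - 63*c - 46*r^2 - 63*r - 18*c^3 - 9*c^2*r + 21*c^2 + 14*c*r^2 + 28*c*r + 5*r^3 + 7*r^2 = -18*c^3 + 72*c^2 - 54*c + 5*r^3 + r^2*(14*c - 39) + r*(-9*c^2 + 33*c - 54)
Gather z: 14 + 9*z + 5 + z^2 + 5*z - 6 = z^2 + 14*z + 13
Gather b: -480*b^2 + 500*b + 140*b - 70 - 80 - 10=-480*b^2 + 640*b - 160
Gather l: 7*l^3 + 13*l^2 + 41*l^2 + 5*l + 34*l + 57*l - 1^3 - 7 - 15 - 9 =7*l^3 + 54*l^2 + 96*l - 32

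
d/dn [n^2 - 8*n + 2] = 2*n - 8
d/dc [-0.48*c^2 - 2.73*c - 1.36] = -0.96*c - 2.73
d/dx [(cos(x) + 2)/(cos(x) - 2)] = 4*sin(x)/(cos(x) - 2)^2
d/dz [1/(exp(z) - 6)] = -exp(z)/(exp(z) - 6)^2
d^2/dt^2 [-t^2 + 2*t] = -2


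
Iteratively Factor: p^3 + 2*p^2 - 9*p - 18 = (p + 3)*(p^2 - p - 6) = (p + 2)*(p + 3)*(p - 3)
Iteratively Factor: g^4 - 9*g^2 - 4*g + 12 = (g + 2)*(g^3 - 2*g^2 - 5*g + 6) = (g - 1)*(g + 2)*(g^2 - g - 6) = (g - 1)*(g + 2)^2*(g - 3)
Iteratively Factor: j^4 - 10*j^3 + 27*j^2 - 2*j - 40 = (j - 5)*(j^3 - 5*j^2 + 2*j + 8) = (j - 5)*(j + 1)*(j^2 - 6*j + 8) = (j - 5)*(j - 2)*(j + 1)*(j - 4)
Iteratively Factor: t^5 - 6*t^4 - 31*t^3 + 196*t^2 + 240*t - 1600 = (t - 5)*(t^4 - t^3 - 36*t^2 + 16*t + 320) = (t - 5)*(t + 4)*(t^3 - 5*t^2 - 16*t + 80) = (t - 5)*(t - 4)*(t + 4)*(t^2 - t - 20) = (t - 5)^2*(t - 4)*(t + 4)*(t + 4)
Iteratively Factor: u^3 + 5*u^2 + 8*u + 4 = (u + 1)*(u^2 + 4*u + 4) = (u + 1)*(u + 2)*(u + 2)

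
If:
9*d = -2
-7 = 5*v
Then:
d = -2/9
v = -7/5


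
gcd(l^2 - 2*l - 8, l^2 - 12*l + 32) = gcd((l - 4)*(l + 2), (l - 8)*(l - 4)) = l - 4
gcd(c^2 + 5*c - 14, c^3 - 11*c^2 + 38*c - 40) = c - 2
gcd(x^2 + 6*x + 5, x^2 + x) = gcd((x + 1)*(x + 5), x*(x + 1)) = x + 1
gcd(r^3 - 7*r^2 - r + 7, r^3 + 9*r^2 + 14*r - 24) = r - 1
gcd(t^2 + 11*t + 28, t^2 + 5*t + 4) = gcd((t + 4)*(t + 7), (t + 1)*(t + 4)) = t + 4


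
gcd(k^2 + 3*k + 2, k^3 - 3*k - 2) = k + 1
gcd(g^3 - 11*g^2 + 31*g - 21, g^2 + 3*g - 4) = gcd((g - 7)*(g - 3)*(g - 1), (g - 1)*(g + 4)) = g - 1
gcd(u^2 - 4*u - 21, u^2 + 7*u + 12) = u + 3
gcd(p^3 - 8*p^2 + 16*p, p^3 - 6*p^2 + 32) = p^2 - 8*p + 16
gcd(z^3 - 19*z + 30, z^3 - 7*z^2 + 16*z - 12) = z^2 - 5*z + 6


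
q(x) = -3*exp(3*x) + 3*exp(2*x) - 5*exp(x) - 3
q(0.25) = -10.82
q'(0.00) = -8.00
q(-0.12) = -7.17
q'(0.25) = -15.58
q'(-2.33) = -0.44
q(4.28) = -1115707.63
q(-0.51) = -5.57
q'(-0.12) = -5.99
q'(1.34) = -432.89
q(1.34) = -145.44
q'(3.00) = -70607.61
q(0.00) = -8.00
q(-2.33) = -3.46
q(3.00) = -23202.39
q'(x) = -9*exp(3*x) + 6*exp(2*x) - 5*exp(x)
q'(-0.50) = -2.83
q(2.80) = -12615.14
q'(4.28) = -3362047.53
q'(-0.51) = -2.79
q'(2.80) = -38483.27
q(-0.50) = -5.60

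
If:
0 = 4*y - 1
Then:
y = 1/4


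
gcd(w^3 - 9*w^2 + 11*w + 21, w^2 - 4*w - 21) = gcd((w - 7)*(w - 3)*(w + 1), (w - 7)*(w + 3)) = w - 7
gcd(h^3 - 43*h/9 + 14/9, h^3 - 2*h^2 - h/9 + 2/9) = h^2 - 7*h/3 + 2/3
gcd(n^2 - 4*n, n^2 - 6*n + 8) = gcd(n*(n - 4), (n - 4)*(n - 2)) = n - 4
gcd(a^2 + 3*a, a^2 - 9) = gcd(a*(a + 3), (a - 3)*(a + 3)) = a + 3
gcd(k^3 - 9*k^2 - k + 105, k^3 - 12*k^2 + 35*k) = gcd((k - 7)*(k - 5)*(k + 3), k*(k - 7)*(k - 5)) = k^2 - 12*k + 35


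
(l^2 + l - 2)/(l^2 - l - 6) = (l - 1)/(l - 3)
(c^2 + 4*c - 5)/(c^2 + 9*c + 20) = (c - 1)/(c + 4)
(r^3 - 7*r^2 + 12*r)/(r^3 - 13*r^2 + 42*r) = (r^2 - 7*r + 12)/(r^2 - 13*r + 42)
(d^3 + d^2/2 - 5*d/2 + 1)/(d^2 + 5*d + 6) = (2*d^2 - 3*d + 1)/(2*(d + 3))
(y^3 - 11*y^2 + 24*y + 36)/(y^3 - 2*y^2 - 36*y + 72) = (y^2 - 5*y - 6)/(y^2 + 4*y - 12)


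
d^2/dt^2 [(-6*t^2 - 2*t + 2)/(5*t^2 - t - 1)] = 8*(-20*t^3 + 15*t^2 - 15*t + 2)/(125*t^6 - 75*t^5 - 60*t^4 + 29*t^3 + 12*t^2 - 3*t - 1)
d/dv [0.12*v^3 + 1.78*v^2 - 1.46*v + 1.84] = 0.36*v^2 + 3.56*v - 1.46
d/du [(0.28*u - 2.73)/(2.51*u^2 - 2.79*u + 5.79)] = (-0.7028*u^2 + 13.7046*u - 5.9955)/(6.3001*u^4 - 14.0058*u^3 + 36.8499*u^2 - 32.3082*u + 33.5241)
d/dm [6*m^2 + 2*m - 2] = 12*m + 2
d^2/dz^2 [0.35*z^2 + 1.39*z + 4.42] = 0.700000000000000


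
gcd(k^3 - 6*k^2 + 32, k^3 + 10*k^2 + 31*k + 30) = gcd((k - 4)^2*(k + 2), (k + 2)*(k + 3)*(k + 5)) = k + 2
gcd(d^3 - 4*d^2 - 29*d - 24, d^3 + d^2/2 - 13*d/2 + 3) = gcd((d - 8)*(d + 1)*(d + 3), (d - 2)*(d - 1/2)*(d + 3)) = d + 3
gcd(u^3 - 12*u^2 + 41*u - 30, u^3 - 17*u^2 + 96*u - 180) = u^2 - 11*u + 30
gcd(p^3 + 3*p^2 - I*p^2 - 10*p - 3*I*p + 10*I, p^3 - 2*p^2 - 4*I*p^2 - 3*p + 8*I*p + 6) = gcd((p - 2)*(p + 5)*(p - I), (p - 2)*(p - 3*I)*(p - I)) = p^2 + p*(-2 - I) + 2*I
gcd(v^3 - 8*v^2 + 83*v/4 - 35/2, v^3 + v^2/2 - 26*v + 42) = v^2 - 11*v/2 + 7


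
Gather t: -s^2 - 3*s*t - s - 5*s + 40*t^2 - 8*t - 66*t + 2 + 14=-s^2 - 6*s + 40*t^2 + t*(-3*s - 74) + 16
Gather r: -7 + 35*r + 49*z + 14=35*r + 49*z + 7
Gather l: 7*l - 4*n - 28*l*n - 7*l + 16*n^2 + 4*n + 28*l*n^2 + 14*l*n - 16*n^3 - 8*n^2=l*(28*n^2 - 14*n) - 16*n^3 + 8*n^2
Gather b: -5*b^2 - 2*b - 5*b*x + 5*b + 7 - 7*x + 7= -5*b^2 + b*(3 - 5*x) - 7*x + 14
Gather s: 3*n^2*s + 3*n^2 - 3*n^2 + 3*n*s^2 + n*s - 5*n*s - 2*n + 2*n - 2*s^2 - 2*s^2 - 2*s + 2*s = s^2*(3*n - 4) + s*(3*n^2 - 4*n)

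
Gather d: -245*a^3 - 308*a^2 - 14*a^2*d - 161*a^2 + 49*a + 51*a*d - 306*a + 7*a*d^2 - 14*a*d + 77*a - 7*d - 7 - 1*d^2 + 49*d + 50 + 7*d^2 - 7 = -245*a^3 - 469*a^2 - 180*a + d^2*(7*a + 6) + d*(-14*a^2 + 37*a + 42) + 36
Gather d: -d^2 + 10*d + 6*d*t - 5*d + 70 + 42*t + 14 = -d^2 + d*(6*t + 5) + 42*t + 84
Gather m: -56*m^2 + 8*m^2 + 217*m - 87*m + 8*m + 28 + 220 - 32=-48*m^2 + 138*m + 216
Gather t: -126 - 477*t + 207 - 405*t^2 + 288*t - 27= -405*t^2 - 189*t + 54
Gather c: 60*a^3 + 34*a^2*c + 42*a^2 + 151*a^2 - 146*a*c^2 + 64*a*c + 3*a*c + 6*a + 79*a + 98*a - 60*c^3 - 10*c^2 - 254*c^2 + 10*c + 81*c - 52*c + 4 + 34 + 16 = 60*a^3 + 193*a^2 + 183*a - 60*c^3 + c^2*(-146*a - 264) + c*(34*a^2 + 67*a + 39) + 54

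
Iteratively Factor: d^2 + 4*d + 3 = (d + 3)*(d + 1)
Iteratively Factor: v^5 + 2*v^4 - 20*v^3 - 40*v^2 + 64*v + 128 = (v + 2)*(v^4 - 20*v^2 + 64) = (v - 4)*(v + 2)*(v^3 + 4*v^2 - 4*v - 16) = (v - 4)*(v + 2)^2*(v^2 + 2*v - 8) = (v - 4)*(v - 2)*(v + 2)^2*(v + 4)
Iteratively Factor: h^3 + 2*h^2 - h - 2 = (h - 1)*(h^2 + 3*h + 2) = (h - 1)*(h + 2)*(h + 1)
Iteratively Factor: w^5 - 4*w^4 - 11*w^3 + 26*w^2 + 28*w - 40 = (w - 1)*(w^4 - 3*w^3 - 14*w^2 + 12*w + 40) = (w - 1)*(w + 2)*(w^3 - 5*w^2 - 4*w + 20) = (w - 2)*(w - 1)*(w + 2)*(w^2 - 3*w - 10) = (w - 5)*(w - 2)*(w - 1)*(w + 2)*(w + 2)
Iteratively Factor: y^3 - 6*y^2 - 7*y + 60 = (y - 4)*(y^2 - 2*y - 15) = (y - 4)*(y + 3)*(y - 5)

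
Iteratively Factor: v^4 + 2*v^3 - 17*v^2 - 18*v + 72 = (v - 3)*(v^3 + 5*v^2 - 2*v - 24) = (v - 3)*(v - 2)*(v^2 + 7*v + 12) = (v - 3)*(v - 2)*(v + 3)*(v + 4)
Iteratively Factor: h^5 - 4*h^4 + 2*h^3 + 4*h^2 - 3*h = (h - 1)*(h^4 - 3*h^3 - h^2 + 3*h) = h*(h - 1)*(h^3 - 3*h^2 - h + 3) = h*(h - 1)*(h + 1)*(h^2 - 4*h + 3) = h*(h - 1)^2*(h + 1)*(h - 3)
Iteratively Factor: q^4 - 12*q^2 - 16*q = (q)*(q^3 - 12*q - 16) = q*(q + 2)*(q^2 - 2*q - 8) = q*(q - 4)*(q + 2)*(q + 2)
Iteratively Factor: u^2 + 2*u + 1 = (u + 1)*(u + 1)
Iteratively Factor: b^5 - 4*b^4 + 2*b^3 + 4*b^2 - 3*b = (b - 1)*(b^4 - 3*b^3 - b^2 + 3*b) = (b - 3)*(b - 1)*(b^3 - b) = b*(b - 3)*(b - 1)*(b^2 - 1) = b*(b - 3)*(b - 1)^2*(b + 1)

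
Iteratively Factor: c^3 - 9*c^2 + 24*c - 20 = (c - 2)*(c^2 - 7*c + 10) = (c - 2)^2*(c - 5)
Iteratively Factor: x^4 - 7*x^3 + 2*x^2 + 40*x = (x + 2)*(x^3 - 9*x^2 + 20*x) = x*(x + 2)*(x^2 - 9*x + 20) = x*(x - 4)*(x + 2)*(x - 5)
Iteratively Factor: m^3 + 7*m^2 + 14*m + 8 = (m + 2)*(m^2 + 5*m + 4) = (m + 1)*(m + 2)*(m + 4)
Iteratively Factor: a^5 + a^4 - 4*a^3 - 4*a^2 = (a - 2)*(a^4 + 3*a^3 + 2*a^2) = a*(a - 2)*(a^3 + 3*a^2 + 2*a) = a*(a - 2)*(a + 2)*(a^2 + a) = a^2*(a - 2)*(a + 2)*(a + 1)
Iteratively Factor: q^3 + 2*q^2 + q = (q + 1)*(q^2 + q) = q*(q + 1)*(q + 1)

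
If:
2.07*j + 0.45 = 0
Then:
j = -0.22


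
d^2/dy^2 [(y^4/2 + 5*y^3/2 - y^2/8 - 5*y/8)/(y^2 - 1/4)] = 1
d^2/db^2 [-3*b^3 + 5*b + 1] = -18*b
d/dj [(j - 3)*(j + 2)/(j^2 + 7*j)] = 2*(4*j^2 + 6*j + 21)/(j^2*(j^2 + 14*j + 49))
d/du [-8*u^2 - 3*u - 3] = -16*u - 3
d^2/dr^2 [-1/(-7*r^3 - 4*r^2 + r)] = 2*(-r*(21*r + 4)*(7*r^2 + 4*r - 1) + (21*r^2 + 8*r - 1)^2)/(r^3*(7*r^2 + 4*r - 1)^3)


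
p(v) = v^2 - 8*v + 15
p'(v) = 2*v - 8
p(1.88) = 3.49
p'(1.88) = -4.24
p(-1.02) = 24.20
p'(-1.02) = -10.04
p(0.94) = 8.36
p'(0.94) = -6.12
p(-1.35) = 27.62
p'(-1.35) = -10.70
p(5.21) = 0.46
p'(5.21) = 2.42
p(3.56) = -0.81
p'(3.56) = -0.88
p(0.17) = 13.67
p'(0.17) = -7.66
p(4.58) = -0.66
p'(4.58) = 1.16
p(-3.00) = 48.00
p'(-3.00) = -14.00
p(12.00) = 63.00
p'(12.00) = 16.00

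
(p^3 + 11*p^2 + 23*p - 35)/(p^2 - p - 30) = (p^2 + 6*p - 7)/(p - 6)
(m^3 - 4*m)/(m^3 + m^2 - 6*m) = (m + 2)/(m + 3)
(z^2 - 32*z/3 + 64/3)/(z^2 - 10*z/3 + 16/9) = 3*(z - 8)/(3*z - 2)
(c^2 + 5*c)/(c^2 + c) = (c + 5)/(c + 1)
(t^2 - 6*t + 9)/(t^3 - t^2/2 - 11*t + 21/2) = 2*(t - 3)/(2*t^2 + 5*t - 7)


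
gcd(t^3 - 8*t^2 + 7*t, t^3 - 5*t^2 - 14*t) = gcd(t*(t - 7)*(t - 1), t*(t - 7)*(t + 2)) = t^2 - 7*t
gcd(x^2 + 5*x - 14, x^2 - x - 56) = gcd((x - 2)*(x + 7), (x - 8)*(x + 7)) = x + 7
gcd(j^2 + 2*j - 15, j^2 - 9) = j - 3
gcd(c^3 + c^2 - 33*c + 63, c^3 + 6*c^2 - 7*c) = c + 7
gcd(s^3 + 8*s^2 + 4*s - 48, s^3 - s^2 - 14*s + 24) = s^2 + 2*s - 8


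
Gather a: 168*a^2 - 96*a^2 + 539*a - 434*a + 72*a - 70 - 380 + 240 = 72*a^2 + 177*a - 210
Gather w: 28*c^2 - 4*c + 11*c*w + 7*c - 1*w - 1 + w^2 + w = 28*c^2 + 11*c*w + 3*c + w^2 - 1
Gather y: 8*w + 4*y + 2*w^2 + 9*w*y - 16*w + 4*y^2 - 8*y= 2*w^2 - 8*w + 4*y^2 + y*(9*w - 4)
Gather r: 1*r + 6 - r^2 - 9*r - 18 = -r^2 - 8*r - 12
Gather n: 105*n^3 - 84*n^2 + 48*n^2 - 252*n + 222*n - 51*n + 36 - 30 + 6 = 105*n^3 - 36*n^2 - 81*n + 12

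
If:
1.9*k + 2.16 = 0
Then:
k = -1.14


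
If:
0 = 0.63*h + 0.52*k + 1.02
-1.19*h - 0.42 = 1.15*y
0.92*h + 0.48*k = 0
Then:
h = 2.78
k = -5.33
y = -3.24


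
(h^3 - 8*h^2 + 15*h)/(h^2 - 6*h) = (h^2 - 8*h + 15)/(h - 6)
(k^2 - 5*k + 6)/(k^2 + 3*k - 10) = (k - 3)/(k + 5)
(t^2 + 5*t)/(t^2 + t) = (t + 5)/(t + 1)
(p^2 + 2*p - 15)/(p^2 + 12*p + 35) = (p - 3)/(p + 7)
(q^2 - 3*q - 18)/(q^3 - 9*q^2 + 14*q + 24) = (q + 3)/(q^2 - 3*q - 4)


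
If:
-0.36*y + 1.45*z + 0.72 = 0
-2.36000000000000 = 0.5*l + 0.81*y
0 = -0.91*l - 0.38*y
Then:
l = 1.64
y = -3.93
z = -1.47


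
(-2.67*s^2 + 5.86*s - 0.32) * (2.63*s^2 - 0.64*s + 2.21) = -7.0221*s^4 + 17.1206*s^3 - 10.4927*s^2 + 13.1554*s - 0.7072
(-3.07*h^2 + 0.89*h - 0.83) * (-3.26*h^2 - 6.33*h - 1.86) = 10.0082*h^4 + 16.5317*h^3 + 2.7823*h^2 + 3.5985*h + 1.5438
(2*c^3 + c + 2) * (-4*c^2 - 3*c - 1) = -8*c^5 - 6*c^4 - 6*c^3 - 11*c^2 - 7*c - 2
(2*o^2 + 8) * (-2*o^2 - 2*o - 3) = -4*o^4 - 4*o^3 - 22*o^2 - 16*o - 24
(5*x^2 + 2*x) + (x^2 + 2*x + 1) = 6*x^2 + 4*x + 1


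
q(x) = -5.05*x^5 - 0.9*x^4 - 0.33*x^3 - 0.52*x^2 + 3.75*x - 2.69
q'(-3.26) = -2730.54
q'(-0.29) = 3.88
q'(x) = -25.25*x^4 - 3.6*x^3 - 0.99*x^2 - 1.04*x + 3.75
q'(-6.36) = -40416.84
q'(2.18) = -610.80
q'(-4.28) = -8200.67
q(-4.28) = 6948.48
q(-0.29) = -3.81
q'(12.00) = -529956.09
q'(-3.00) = -1950.09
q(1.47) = -38.22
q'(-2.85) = -1583.86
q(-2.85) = 880.21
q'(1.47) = -129.26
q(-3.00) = 1144.54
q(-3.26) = 1748.77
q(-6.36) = 51115.28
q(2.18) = -269.37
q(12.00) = -1275866.81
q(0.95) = -4.52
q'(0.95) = -21.78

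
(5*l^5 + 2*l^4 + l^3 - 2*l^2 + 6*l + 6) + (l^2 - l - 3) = 5*l^5 + 2*l^4 + l^3 - l^2 + 5*l + 3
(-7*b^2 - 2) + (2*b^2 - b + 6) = -5*b^2 - b + 4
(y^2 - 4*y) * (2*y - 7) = 2*y^3 - 15*y^2 + 28*y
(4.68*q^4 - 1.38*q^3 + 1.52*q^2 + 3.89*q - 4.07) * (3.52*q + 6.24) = 16.4736*q^5 + 24.3456*q^4 - 3.2608*q^3 + 23.1776*q^2 + 9.9472*q - 25.3968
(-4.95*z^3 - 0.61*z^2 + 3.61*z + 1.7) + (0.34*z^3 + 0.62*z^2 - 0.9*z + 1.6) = -4.61*z^3 + 0.01*z^2 + 2.71*z + 3.3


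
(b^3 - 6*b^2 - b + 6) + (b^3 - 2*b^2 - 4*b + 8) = 2*b^3 - 8*b^2 - 5*b + 14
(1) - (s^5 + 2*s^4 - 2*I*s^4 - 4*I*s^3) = -s^5 - 2*s^4 + 2*I*s^4 + 4*I*s^3 + 1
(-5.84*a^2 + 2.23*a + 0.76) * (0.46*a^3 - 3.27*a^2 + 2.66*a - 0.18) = -2.6864*a^5 + 20.1226*a^4 - 22.4769*a^3 + 4.4978*a^2 + 1.6202*a - 0.1368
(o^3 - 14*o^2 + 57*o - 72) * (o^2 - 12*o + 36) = o^5 - 26*o^4 + 261*o^3 - 1260*o^2 + 2916*o - 2592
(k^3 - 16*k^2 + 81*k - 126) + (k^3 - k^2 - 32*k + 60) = 2*k^3 - 17*k^2 + 49*k - 66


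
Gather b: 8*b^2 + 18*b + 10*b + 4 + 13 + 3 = 8*b^2 + 28*b + 20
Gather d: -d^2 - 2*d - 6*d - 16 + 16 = -d^2 - 8*d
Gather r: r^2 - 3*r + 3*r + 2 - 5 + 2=r^2 - 1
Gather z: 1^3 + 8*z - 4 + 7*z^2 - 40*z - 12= 7*z^2 - 32*z - 15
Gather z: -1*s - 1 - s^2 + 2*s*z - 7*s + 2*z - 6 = -s^2 - 8*s + z*(2*s + 2) - 7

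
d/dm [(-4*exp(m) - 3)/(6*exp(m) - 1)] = 22*exp(m)/(6*exp(m) - 1)^2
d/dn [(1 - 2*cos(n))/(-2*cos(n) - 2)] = -3*sin(n)/(2*(cos(n) + 1)^2)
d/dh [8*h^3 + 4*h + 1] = 24*h^2 + 4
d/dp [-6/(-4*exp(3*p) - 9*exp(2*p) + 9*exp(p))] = 18*(-4*exp(2*p) - 6*exp(p) + 3)*exp(-p)/(4*exp(2*p) + 9*exp(p) - 9)^2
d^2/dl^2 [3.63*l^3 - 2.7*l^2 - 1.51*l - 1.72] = 21.78*l - 5.4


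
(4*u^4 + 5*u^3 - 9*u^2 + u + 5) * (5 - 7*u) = -28*u^5 - 15*u^4 + 88*u^3 - 52*u^2 - 30*u + 25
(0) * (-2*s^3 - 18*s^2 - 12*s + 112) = 0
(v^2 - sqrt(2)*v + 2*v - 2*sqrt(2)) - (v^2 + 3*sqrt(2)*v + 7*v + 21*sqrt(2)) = -4*sqrt(2)*v - 5*v - 23*sqrt(2)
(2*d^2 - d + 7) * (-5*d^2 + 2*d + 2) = -10*d^4 + 9*d^3 - 33*d^2 + 12*d + 14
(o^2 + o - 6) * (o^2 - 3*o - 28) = o^4 - 2*o^3 - 37*o^2 - 10*o + 168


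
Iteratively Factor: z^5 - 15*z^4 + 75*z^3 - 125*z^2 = (z - 5)*(z^4 - 10*z^3 + 25*z^2) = (z - 5)^2*(z^3 - 5*z^2) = (z - 5)^3*(z^2) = z*(z - 5)^3*(z)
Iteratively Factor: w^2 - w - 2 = (w - 2)*(w + 1)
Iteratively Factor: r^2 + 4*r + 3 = (r + 3)*(r + 1)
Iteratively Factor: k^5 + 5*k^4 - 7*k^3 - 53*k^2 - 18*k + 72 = (k + 2)*(k^4 + 3*k^3 - 13*k^2 - 27*k + 36) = (k - 1)*(k + 2)*(k^3 + 4*k^2 - 9*k - 36) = (k - 3)*(k - 1)*(k + 2)*(k^2 + 7*k + 12) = (k - 3)*(k - 1)*(k + 2)*(k + 4)*(k + 3)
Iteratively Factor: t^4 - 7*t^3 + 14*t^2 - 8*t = (t - 2)*(t^3 - 5*t^2 + 4*t) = (t - 4)*(t - 2)*(t^2 - t) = t*(t - 4)*(t - 2)*(t - 1)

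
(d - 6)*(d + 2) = d^2 - 4*d - 12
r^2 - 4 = (r - 2)*(r + 2)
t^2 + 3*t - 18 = (t - 3)*(t + 6)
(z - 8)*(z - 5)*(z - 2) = z^3 - 15*z^2 + 66*z - 80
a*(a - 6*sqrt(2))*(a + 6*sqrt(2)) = a^3 - 72*a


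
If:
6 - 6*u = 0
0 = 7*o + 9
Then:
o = -9/7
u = 1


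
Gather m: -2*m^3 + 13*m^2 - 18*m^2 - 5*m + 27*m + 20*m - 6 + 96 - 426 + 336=-2*m^3 - 5*m^2 + 42*m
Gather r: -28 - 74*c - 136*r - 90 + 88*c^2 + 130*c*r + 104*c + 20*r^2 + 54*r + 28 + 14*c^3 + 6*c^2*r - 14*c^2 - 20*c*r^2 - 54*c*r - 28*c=14*c^3 + 74*c^2 + 2*c + r^2*(20 - 20*c) + r*(6*c^2 + 76*c - 82) - 90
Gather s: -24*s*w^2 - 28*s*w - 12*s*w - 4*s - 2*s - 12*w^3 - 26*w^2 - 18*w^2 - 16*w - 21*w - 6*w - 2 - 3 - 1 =s*(-24*w^2 - 40*w - 6) - 12*w^3 - 44*w^2 - 43*w - 6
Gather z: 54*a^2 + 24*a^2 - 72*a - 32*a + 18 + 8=78*a^2 - 104*a + 26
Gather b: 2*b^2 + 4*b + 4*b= 2*b^2 + 8*b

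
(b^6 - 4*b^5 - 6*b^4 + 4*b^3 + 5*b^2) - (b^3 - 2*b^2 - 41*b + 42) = b^6 - 4*b^5 - 6*b^4 + 3*b^3 + 7*b^2 + 41*b - 42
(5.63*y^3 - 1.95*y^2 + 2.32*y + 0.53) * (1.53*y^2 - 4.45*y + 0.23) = 8.6139*y^5 - 28.037*y^4 + 13.522*y^3 - 9.9616*y^2 - 1.8249*y + 0.1219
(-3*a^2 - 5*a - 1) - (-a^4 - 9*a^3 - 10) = a^4 + 9*a^3 - 3*a^2 - 5*a + 9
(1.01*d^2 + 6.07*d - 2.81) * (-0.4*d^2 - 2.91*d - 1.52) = -0.404*d^4 - 5.3671*d^3 - 18.0749*d^2 - 1.0493*d + 4.2712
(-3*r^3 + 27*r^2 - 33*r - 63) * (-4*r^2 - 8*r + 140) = 12*r^5 - 84*r^4 - 504*r^3 + 4296*r^2 - 4116*r - 8820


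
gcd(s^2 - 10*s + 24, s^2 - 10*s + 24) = s^2 - 10*s + 24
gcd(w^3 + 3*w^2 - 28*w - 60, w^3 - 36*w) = w + 6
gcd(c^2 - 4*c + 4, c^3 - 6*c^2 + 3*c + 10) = c - 2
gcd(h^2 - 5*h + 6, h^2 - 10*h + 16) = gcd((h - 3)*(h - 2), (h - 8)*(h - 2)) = h - 2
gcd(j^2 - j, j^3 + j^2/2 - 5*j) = j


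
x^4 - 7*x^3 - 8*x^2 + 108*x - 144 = (x - 6)*(x - 3)*(x - 2)*(x + 4)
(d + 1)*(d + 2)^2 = d^3 + 5*d^2 + 8*d + 4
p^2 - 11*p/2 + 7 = (p - 7/2)*(p - 2)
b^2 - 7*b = b*(b - 7)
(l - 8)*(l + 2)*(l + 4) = l^3 - 2*l^2 - 40*l - 64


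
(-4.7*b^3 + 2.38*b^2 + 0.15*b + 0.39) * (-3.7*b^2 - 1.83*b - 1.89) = 17.39*b^5 - 0.204999999999998*b^4 + 3.9726*b^3 - 6.2157*b^2 - 0.9972*b - 0.7371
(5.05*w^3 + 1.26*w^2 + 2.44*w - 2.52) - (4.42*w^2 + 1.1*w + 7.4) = 5.05*w^3 - 3.16*w^2 + 1.34*w - 9.92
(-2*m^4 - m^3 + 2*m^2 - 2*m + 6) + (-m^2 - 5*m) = -2*m^4 - m^3 + m^2 - 7*m + 6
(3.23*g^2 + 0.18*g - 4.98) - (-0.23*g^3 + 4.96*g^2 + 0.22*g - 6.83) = 0.23*g^3 - 1.73*g^2 - 0.04*g + 1.85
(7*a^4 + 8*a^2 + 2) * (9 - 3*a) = -21*a^5 + 63*a^4 - 24*a^3 + 72*a^2 - 6*a + 18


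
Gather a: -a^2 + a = -a^2 + a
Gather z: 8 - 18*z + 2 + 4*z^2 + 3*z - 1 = 4*z^2 - 15*z + 9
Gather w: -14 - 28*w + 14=-28*w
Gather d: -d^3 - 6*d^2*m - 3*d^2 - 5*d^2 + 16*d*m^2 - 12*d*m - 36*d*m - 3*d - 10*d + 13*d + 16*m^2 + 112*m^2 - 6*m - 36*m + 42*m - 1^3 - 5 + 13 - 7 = -d^3 + d^2*(-6*m - 8) + d*(16*m^2 - 48*m) + 128*m^2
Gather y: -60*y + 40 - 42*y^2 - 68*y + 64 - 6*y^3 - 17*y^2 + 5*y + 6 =-6*y^3 - 59*y^2 - 123*y + 110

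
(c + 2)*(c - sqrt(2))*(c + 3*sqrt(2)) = c^3 + 2*c^2 + 2*sqrt(2)*c^2 - 6*c + 4*sqrt(2)*c - 12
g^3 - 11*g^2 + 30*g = g*(g - 6)*(g - 5)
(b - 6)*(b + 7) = b^2 + b - 42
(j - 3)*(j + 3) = j^2 - 9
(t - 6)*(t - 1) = t^2 - 7*t + 6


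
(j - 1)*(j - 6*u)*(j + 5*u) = j^3 - j^2*u - j^2 - 30*j*u^2 + j*u + 30*u^2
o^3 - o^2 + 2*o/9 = o*(o - 2/3)*(o - 1/3)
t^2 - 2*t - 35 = (t - 7)*(t + 5)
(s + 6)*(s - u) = s^2 - s*u + 6*s - 6*u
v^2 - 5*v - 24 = (v - 8)*(v + 3)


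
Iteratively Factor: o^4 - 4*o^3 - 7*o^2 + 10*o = (o - 5)*(o^3 + o^2 - 2*o) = o*(o - 5)*(o^2 + o - 2) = o*(o - 5)*(o + 2)*(o - 1)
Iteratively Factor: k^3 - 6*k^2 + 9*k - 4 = (k - 1)*(k^2 - 5*k + 4) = (k - 4)*(k - 1)*(k - 1)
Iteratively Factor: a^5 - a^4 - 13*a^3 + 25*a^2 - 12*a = (a - 1)*(a^4 - 13*a^2 + 12*a) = (a - 1)*(a + 4)*(a^3 - 4*a^2 + 3*a) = (a - 3)*(a - 1)*(a + 4)*(a^2 - a) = (a - 3)*(a - 1)^2*(a + 4)*(a)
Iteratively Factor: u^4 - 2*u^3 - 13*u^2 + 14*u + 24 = (u + 1)*(u^3 - 3*u^2 - 10*u + 24) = (u - 4)*(u + 1)*(u^2 + u - 6) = (u - 4)*(u + 1)*(u + 3)*(u - 2)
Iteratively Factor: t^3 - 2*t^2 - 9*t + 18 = (t + 3)*(t^2 - 5*t + 6) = (t - 2)*(t + 3)*(t - 3)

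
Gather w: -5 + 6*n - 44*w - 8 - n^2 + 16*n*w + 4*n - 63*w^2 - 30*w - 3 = -n^2 + 10*n - 63*w^2 + w*(16*n - 74) - 16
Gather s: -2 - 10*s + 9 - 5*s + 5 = 12 - 15*s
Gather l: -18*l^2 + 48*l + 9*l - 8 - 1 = -18*l^2 + 57*l - 9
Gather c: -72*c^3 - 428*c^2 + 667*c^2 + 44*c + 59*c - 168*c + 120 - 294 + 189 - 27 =-72*c^3 + 239*c^2 - 65*c - 12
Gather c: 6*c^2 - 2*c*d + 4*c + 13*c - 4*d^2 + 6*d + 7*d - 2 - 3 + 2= 6*c^2 + c*(17 - 2*d) - 4*d^2 + 13*d - 3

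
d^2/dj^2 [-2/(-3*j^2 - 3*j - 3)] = 4*(-j^2 - j + (2*j + 1)^2 - 1)/(3*(j^2 + j + 1)^3)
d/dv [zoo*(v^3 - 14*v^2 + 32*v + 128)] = zoo*(v^2 + v + 1)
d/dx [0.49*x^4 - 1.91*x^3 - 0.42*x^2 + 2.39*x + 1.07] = 1.96*x^3 - 5.73*x^2 - 0.84*x + 2.39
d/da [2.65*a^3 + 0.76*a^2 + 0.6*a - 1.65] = 7.95*a^2 + 1.52*a + 0.6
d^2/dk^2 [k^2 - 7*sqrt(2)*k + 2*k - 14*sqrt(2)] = 2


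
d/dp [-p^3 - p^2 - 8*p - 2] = -3*p^2 - 2*p - 8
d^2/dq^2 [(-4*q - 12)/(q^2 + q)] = 8*(q*(q + 1)*(3*q + 4) - (q + 3)*(2*q + 1)^2)/(q^3*(q + 1)^3)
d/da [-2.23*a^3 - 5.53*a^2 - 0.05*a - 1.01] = -6.69*a^2 - 11.06*a - 0.05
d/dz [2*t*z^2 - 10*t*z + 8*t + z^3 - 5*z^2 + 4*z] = 4*t*z - 10*t + 3*z^2 - 10*z + 4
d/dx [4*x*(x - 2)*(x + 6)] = 12*x^2 + 32*x - 48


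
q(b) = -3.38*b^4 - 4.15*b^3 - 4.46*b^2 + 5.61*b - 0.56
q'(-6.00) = 2531.25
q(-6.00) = -3678.86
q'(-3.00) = 285.36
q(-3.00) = -219.26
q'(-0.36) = 7.84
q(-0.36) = -3.02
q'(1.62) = -98.99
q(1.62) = -44.10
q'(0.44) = -1.88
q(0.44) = 0.56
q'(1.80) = -129.63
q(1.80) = -64.60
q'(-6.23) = 2847.16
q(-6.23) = -4296.90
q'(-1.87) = 67.16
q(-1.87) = -40.84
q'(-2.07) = 90.65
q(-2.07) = -56.53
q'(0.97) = -27.10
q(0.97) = -6.09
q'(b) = -13.52*b^3 - 12.45*b^2 - 8.92*b + 5.61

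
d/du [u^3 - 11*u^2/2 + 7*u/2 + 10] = 3*u^2 - 11*u + 7/2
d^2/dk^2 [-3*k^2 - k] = -6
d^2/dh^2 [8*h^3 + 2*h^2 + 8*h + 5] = 48*h + 4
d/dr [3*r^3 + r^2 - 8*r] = 9*r^2 + 2*r - 8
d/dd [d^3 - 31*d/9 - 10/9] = 3*d^2 - 31/9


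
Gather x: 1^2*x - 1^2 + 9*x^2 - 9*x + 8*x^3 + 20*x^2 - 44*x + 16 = 8*x^3 + 29*x^2 - 52*x + 15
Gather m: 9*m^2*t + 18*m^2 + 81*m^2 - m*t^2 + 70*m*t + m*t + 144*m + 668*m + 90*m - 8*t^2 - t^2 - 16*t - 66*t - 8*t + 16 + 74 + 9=m^2*(9*t + 99) + m*(-t^2 + 71*t + 902) - 9*t^2 - 90*t + 99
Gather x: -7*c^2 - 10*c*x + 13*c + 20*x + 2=-7*c^2 + 13*c + x*(20 - 10*c) + 2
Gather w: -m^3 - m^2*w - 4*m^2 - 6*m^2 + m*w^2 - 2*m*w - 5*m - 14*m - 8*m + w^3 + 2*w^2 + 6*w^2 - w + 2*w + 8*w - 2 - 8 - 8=-m^3 - 10*m^2 - 27*m + w^3 + w^2*(m + 8) + w*(-m^2 - 2*m + 9) - 18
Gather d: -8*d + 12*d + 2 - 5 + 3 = 4*d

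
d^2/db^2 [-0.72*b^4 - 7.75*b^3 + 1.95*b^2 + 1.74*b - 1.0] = -8.64*b^2 - 46.5*b + 3.9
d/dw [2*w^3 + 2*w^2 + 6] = 2*w*(3*w + 2)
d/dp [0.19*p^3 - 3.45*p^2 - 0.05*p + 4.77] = 0.57*p^2 - 6.9*p - 0.05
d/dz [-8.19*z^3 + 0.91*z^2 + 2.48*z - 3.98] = -24.57*z^2 + 1.82*z + 2.48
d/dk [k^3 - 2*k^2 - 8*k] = 3*k^2 - 4*k - 8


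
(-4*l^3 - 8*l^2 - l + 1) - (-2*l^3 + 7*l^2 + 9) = -2*l^3 - 15*l^2 - l - 8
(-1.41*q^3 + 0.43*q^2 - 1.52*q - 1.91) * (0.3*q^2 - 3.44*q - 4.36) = -0.423*q^5 + 4.9794*q^4 + 4.2124*q^3 + 2.781*q^2 + 13.1976*q + 8.3276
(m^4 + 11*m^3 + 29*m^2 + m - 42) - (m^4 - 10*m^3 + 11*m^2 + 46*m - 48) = 21*m^3 + 18*m^2 - 45*m + 6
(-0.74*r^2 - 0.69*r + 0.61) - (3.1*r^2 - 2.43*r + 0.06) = -3.84*r^2 + 1.74*r + 0.55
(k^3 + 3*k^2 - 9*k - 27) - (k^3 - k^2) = 4*k^2 - 9*k - 27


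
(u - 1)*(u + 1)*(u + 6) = u^3 + 6*u^2 - u - 6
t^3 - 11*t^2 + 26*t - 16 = (t - 8)*(t - 2)*(t - 1)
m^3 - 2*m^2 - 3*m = m*(m - 3)*(m + 1)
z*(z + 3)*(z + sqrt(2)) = z^3 + sqrt(2)*z^2 + 3*z^2 + 3*sqrt(2)*z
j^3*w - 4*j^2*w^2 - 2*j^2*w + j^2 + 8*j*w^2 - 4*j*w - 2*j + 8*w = (j - 2)*(j - 4*w)*(j*w + 1)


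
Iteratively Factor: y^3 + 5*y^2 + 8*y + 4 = (y + 2)*(y^2 + 3*y + 2) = (y + 1)*(y + 2)*(y + 2)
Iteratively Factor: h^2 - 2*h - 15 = (h - 5)*(h + 3)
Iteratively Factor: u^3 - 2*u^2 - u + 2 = (u + 1)*(u^2 - 3*u + 2) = (u - 1)*(u + 1)*(u - 2)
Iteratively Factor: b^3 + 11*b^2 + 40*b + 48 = (b + 3)*(b^2 + 8*b + 16) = (b + 3)*(b + 4)*(b + 4)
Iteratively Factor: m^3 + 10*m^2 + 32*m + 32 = (m + 4)*(m^2 + 6*m + 8) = (m + 2)*(m + 4)*(m + 4)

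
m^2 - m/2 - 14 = (m - 4)*(m + 7/2)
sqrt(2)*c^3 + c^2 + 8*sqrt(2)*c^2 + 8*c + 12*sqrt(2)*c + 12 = (c + 2)*(c + 6)*(sqrt(2)*c + 1)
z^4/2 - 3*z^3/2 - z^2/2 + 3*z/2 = z*(z/2 + 1/2)*(z - 3)*(z - 1)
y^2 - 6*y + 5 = (y - 5)*(y - 1)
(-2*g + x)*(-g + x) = 2*g^2 - 3*g*x + x^2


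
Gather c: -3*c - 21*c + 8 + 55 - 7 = 56 - 24*c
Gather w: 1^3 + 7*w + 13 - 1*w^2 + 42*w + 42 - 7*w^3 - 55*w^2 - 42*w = -7*w^3 - 56*w^2 + 7*w + 56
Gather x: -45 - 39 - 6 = -90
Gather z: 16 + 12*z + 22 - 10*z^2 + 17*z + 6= -10*z^2 + 29*z + 44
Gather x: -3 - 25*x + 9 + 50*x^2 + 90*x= 50*x^2 + 65*x + 6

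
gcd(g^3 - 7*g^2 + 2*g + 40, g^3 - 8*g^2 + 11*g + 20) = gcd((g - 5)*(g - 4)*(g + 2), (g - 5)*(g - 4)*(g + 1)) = g^2 - 9*g + 20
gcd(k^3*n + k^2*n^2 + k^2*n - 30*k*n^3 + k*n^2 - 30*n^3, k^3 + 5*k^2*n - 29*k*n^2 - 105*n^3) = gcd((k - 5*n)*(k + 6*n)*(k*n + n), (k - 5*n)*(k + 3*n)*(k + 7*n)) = k - 5*n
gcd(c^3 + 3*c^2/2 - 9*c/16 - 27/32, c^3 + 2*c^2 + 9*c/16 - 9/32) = c^2 + 9*c/4 + 9/8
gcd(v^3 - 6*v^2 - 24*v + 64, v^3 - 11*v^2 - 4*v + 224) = v^2 - 4*v - 32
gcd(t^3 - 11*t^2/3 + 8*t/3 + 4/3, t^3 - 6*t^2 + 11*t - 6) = t - 2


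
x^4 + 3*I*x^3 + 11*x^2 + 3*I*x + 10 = (x - 2*I)*(x - I)*(x + I)*(x + 5*I)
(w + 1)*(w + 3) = w^2 + 4*w + 3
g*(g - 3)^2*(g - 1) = g^4 - 7*g^3 + 15*g^2 - 9*g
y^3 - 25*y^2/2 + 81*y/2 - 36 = (y - 8)*(y - 3)*(y - 3/2)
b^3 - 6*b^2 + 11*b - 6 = (b - 3)*(b - 2)*(b - 1)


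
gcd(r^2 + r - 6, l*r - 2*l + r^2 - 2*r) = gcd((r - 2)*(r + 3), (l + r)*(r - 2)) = r - 2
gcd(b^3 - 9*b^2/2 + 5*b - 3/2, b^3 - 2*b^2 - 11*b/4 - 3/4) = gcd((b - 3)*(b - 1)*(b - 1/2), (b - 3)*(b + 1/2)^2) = b - 3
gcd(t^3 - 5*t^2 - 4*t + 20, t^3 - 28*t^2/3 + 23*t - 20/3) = t - 5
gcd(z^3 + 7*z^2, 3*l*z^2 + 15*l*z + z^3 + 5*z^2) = z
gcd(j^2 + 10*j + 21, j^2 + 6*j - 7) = j + 7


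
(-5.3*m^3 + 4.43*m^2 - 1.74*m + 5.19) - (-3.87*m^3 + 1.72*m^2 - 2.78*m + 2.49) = -1.43*m^3 + 2.71*m^2 + 1.04*m + 2.7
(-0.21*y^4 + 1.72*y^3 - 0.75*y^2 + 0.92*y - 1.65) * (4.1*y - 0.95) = -0.861*y^5 + 7.2515*y^4 - 4.709*y^3 + 4.4845*y^2 - 7.639*y + 1.5675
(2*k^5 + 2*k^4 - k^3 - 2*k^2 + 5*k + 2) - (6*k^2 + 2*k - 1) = 2*k^5 + 2*k^4 - k^3 - 8*k^2 + 3*k + 3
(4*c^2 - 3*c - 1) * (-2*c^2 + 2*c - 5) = -8*c^4 + 14*c^3 - 24*c^2 + 13*c + 5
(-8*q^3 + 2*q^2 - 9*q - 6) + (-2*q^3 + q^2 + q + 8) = -10*q^3 + 3*q^2 - 8*q + 2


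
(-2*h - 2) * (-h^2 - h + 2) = 2*h^3 + 4*h^2 - 2*h - 4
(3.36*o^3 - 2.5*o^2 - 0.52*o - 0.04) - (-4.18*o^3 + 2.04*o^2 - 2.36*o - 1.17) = 7.54*o^3 - 4.54*o^2 + 1.84*o + 1.13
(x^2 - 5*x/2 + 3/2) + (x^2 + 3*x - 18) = 2*x^2 + x/2 - 33/2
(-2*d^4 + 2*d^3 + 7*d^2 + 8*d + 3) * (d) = -2*d^5 + 2*d^4 + 7*d^3 + 8*d^2 + 3*d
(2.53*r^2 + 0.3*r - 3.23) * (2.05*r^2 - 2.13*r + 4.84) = 5.1865*r^4 - 4.7739*r^3 + 4.9847*r^2 + 8.3319*r - 15.6332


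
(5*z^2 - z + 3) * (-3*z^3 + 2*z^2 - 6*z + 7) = -15*z^5 + 13*z^4 - 41*z^3 + 47*z^2 - 25*z + 21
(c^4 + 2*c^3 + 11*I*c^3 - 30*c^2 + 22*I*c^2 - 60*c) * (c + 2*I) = c^5 + 2*c^4 + 13*I*c^4 - 52*c^3 + 26*I*c^3 - 104*c^2 - 60*I*c^2 - 120*I*c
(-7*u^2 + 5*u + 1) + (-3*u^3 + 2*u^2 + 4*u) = -3*u^3 - 5*u^2 + 9*u + 1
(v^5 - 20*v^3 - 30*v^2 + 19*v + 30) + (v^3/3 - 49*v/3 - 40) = v^5 - 59*v^3/3 - 30*v^2 + 8*v/3 - 10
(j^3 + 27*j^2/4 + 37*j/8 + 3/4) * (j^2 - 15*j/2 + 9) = j^5 - 3*j^4/4 - 37*j^3 + 429*j^2/16 + 36*j + 27/4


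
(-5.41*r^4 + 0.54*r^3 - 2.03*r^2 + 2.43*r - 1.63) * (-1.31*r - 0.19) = 7.0871*r^5 + 0.3205*r^4 + 2.5567*r^3 - 2.7976*r^2 + 1.6736*r + 0.3097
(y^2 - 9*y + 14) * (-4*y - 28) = -4*y^3 + 8*y^2 + 196*y - 392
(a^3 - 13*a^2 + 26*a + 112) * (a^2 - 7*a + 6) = a^5 - 20*a^4 + 123*a^3 - 148*a^2 - 628*a + 672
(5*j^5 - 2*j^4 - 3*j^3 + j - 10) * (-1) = -5*j^5 + 2*j^4 + 3*j^3 - j + 10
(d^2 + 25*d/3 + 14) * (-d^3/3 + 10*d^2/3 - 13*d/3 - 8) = -d^5/3 + 5*d^4/9 + 169*d^3/9 + 23*d^2/9 - 382*d/3 - 112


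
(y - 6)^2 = y^2 - 12*y + 36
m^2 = m^2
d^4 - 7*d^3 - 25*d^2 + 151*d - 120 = (d - 8)*(d - 3)*(d - 1)*(d + 5)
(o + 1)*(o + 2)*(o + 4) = o^3 + 7*o^2 + 14*o + 8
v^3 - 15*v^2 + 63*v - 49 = (v - 7)^2*(v - 1)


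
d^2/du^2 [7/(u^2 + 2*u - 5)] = 14*(-u^2 - 2*u + 4*(u + 1)^2 + 5)/(u^2 + 2*u - 5)^3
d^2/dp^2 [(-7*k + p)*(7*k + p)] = 2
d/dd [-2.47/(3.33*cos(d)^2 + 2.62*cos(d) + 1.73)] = -(16.4502*cos(d) + 6.4714)*sin(d)/(3.33*cos(d)^2 + 2.62*cos(d) + 1.73)^2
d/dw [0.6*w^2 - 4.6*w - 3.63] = 1.2*w - 4.6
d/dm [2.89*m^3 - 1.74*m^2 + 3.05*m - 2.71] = 8.67*m^2 - 3.48*m + 3.05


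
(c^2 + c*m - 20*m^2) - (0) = c^2 + c*m - 20*m^2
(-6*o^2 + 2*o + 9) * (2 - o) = 6*o^3 - 14*o^2 - 5*o + 18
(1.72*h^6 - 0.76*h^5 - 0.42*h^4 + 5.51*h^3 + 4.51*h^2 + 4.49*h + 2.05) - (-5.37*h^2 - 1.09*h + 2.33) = 1.72*h^6 - 0.76*h^5 - 0.42*h^4 + 5.51*h^3 + 9.88*h^2 + 5.58*h - 0.28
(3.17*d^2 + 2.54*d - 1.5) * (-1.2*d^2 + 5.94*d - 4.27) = -3.804*d^4 + 15.7818*d^3 + 3.3517*d^2 - 19.7558*d + 6.405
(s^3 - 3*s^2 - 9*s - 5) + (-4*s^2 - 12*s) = s^3 - 7*s^2 - 21*s - 5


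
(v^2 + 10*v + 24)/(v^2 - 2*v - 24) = (v + 6)/(v - 6)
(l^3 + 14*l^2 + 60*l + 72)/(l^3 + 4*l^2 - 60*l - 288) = (l + 2)/(l - 8)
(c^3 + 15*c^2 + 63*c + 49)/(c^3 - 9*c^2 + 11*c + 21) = (c^2 + 14*c + 49)/(c^2 - 10*c + 21)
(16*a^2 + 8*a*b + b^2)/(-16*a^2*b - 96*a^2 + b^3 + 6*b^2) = (-4*a - b)/(4*a*b + 24*a - b^2 - 6*b)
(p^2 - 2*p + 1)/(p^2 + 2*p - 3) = (p - 1)/(p + 3)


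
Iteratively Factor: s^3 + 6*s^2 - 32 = (s - 2)*(s^2 + 8*s + 16) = (s - 2)*(s + 4)*(s + 4)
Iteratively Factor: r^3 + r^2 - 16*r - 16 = (r + 1)*(r^2 - 16) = (r + 1)*(r + 4)*(r - 4)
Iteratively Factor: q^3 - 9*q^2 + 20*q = (q - 5)*(q^2 - 4*q) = (q - 5)*(q - 4)*(q)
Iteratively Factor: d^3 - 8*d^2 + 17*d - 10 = (d - 5)*(d^2 - 3*d + 2) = (d - 5)*(d - 1)*(d - 2)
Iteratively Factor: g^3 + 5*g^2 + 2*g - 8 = (g + 4)*(g^2 + g - 2) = (g - 1)*(g + 4)*(g + 2)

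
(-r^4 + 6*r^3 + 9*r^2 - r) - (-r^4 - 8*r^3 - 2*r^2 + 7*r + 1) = 14*r^3 + 11*r^2 - 8*r - 1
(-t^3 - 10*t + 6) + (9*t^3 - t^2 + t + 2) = 8*t^3 - t^2 - 9*t + 8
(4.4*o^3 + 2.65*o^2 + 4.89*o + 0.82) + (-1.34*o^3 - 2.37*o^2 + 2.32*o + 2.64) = 3.06*o^3 + 0.28*o^2 + 7.21*o + 3.46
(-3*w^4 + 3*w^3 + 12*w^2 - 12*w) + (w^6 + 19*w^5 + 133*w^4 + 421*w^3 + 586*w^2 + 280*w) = w^6 + 19*w^5 + 130*w^4 + 424*w^3 + 598*w^2 + 268*w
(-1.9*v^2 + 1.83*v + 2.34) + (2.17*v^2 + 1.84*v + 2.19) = 0.27*v^2 + 3.67*v + 4.53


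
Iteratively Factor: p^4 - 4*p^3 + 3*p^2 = (p - 1)*(p^3 - 3*p^2) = (p - 3)*(p - 1)*(p^2) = p*(p - 3)*(p - 1)*(p)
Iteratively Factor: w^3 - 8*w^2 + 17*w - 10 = (w - 5)*(w^2 - 3*w + 2) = (w - 5)*(w - 2)*(w - 1)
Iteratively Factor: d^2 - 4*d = (d - 4)*(d)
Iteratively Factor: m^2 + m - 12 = (m + 4)*(m - 3)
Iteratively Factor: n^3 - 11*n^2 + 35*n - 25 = (n - 5)*(n^2 - 6*n + 5) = (n - 5)*(n - 1)*(n - 5)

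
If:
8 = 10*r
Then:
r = 4/5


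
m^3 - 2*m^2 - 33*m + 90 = (m - 5)*(m - 3)*(m + 6)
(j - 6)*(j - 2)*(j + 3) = j^3 - 5*j^2 - 12*j + 36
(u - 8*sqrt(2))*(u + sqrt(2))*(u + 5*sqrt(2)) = u^3 - 2*sqrt(2)*u^2 - 86*u - 80*sqrt(2)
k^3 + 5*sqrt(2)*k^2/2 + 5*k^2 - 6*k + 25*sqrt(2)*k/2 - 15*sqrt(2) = (k - 1)*(k + 6)*(k + 5*sqrt(2)/2)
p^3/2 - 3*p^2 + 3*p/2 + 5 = (p/2 + 1/2)*(p - 5)*(p - 2)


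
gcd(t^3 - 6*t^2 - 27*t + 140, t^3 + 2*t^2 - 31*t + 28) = t - 4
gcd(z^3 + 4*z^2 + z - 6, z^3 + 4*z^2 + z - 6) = z^3 + 4*z^2 + z - 6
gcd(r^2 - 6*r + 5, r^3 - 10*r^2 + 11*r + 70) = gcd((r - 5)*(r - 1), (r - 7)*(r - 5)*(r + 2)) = r - 5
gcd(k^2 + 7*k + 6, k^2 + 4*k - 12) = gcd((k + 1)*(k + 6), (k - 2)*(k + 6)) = k + 6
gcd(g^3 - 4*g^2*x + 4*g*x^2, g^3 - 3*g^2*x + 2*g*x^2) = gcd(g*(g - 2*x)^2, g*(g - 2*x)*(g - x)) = -g^2 + 2*g*x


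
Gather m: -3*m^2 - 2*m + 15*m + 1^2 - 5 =-3*m^2 + 13*m - 4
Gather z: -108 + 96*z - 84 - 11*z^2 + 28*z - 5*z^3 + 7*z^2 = -5*z^3 - 4*z^2 + 124*z - 192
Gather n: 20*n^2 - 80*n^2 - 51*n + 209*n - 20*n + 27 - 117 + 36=-60*n^2 + 138*n - 54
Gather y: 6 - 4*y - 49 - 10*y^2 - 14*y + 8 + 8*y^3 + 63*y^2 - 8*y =8*y^3 + 53*y^2 - 26*y - 35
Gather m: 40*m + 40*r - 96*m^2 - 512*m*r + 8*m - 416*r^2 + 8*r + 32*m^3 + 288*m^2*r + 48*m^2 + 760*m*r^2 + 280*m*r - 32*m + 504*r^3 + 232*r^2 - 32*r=32*m^3 + m^2*(288*r - 48) + m*(760*r^2 - 232*r + 16) + 504*r^3 - 184*r^2 + 16*r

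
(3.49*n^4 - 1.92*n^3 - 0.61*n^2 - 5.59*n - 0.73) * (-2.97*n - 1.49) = -10.3653*n^5 + 0.5023*n^4 + 4.6725*n^3 + 17.5112*n^2 + 10.4972*n + 1.0877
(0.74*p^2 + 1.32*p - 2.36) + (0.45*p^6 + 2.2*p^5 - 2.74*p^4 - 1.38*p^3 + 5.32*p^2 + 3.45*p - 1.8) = 0.45*p^6 + 2.2*p^5 - 2.74*p^4 - 1.38*p^3 + 6.06*p^2 + 4.77*p - 4.16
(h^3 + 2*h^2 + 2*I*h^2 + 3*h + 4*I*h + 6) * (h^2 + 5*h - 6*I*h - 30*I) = h^5 + 7*h^4 - 4*I*h^4 + 25*h^3 - 28*I*h^3 + 105*h^2 - 58*I*h^2 + 150*h - 126*I*h - 180*I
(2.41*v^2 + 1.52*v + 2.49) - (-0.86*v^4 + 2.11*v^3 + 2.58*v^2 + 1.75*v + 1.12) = 0.86*v^4 - 2.11*v^3 - 0.17*v^2 - 0.23*v + 1.37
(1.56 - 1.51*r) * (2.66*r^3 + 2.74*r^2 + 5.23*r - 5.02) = -4.0166*r^4 + 0.0122*r^3 - 3.6229*r^2 + 15.739*r - 7.8312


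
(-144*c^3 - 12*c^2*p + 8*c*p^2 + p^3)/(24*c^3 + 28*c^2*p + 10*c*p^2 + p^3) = (-24*c^2 + 2*c*p + p^2)/(4*c^2 + 4*c*p + p^2)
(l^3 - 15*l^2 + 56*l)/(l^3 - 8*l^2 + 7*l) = (l - 8)/(l - 1)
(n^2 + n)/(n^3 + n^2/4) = 4*(n + 1)/(n*(4*n + 1))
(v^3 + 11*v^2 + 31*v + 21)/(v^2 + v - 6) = (v^2 + 8*v + 7)/(v - 2)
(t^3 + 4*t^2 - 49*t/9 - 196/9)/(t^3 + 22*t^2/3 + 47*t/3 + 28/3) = (t - 7/3)/(t + 1)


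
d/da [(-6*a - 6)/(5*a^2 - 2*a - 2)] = 30*a*(a + 2)/(25*a^4 - 20*a^3 - 16*a^2 + 8*a + 4)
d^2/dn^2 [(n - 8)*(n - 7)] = 2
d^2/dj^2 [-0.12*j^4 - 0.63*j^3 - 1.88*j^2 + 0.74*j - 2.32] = -1.44*j^2 - 3.78*j - 3.76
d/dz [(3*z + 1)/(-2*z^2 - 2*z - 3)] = (6*z^2 + 4*z - 7)/(4*z^4 + 8*z^3 + 16*z^2 + 12*z + 9)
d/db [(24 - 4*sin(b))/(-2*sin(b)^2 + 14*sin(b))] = 2*(-cos(b) + 12/tan(b) - 42*cos(b)/sin(b)^2)/(sin(b) - 7)^2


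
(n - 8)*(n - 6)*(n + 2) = n^3 - 12*n^2 + 20*n + 96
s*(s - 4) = s^2 - 4*s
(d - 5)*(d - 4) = d^2 - 9*d + 20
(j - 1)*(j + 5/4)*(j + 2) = j^3 + 9*j^2/4 - 3*j/4 - 5/2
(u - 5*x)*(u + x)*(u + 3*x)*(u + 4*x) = u^4 + 3*u^3*x - 21*u^2*x^2 - 83*u*x^3 - 60*x^4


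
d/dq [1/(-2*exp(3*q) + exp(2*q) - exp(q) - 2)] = (6*exp(2*q) - 2*exp(q) + 1)*exp(q)/(2*exp(3*q) - exp(2*q) + exp(q) + 2)^2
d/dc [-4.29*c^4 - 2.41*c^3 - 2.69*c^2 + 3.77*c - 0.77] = -17.16*c^3 - 7.23*c^2 - 5.38*c + 3.77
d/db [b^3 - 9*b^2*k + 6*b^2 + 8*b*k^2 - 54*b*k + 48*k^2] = 3*b^2 - 18*b*k + 12*b + 8*k^2 - 54*k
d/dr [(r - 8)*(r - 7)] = 2*r - 15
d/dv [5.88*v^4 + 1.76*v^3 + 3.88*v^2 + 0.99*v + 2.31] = 23.52*v^3 + 5.28*v^2 + 7.76*v + 0.99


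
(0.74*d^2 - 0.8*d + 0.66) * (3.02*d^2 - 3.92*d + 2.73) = 2.2348*d^4 - 5.3168*d^3 + 7.1494*d^2 - 4.7712*d + 1.8018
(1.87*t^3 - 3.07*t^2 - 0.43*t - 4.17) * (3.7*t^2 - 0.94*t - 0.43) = 6.919*t^5 - 13.1168*t^4 + 0.490699999999999*t^3 - 13.7047*t^2 + 4.1047*t + 1.7931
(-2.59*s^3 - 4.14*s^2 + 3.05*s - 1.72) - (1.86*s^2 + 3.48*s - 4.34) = -2.59*s^3 - 6.0*s^2 - 0.43*s + 2.62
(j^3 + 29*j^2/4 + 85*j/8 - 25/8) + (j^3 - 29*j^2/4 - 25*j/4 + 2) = 2*j^3 + 35*j/8 - 9/8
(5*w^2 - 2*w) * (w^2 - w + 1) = 5*w^4 - 7*w^3 + 7*w^2 - 2*w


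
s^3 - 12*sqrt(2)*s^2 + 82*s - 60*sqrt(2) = (s - 6*sqrt(2))*(s - 5*sqrt(2))*(s - sqrt(2))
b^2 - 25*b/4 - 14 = (b - 8)*(b + 7/4)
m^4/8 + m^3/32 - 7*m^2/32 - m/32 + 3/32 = (m/4 + 1/4)*(m/2 + 1/2)*(m - 1)*(m - 3/4)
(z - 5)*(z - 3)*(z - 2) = z^3 - 10*z^2 + 31*z - 30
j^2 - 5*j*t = j*(j - 5*t)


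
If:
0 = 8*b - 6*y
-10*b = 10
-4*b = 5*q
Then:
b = -1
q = 4/5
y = -4/3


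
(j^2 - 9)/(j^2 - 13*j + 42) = (j^2 - 9)/(j^2 - 13*j + 42)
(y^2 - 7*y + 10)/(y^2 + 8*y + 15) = (y^2 - 7*y + 10)/(y^2 + 8*y + 15)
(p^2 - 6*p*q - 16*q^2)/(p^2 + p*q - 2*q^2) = (p - 8*q)/(p - q)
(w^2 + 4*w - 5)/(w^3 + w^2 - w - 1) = (w + 5)/(w^2 + 2*w + 1)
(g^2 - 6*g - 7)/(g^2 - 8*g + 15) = (g^2 - 6*g - 7)/(g^2 - 8*g + 15)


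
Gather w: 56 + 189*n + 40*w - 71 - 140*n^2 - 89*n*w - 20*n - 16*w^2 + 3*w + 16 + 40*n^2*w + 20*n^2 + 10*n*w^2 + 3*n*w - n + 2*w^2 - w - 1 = -120*n^2 + 168*n + w^2*(10*n - 14) + w*(40*n^2 - 86*n + 42)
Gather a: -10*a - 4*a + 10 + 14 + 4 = 28 - 14*a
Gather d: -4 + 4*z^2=4*z^2 - 4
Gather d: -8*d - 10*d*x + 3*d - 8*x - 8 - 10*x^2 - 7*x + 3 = d*(-10*x - 5) - 10*x^2 - 15*x - 5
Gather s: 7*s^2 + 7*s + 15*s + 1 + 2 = 7*s^2 + 22*s + 3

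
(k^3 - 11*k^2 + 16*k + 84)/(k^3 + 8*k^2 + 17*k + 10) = (k^2 - 13*k + 42)/(k^2 + 6*k + 5)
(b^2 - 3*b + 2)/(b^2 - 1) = (b - 2)/(b + 1)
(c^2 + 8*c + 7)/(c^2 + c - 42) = (c + 1)/(c - 6)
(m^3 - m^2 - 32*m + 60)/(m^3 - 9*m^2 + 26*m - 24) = (m^2 + m - 30)/(m^2 - 7*m + 12)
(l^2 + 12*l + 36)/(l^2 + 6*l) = (l + 6)/l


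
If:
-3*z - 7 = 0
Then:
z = -7/3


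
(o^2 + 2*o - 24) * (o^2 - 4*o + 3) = o^4 - 2*o^3 - 29*o^2 + 102*o - 72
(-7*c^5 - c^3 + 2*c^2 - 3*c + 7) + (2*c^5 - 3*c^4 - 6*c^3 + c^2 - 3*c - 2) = -5*c^5 - 3*c^4 - 7*c^3 + 3*c^2 - 6*c + 5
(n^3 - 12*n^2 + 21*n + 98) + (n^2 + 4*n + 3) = n^3 - 11*n^2 + 25*n + 101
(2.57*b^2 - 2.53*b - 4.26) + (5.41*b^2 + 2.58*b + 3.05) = 7.98*b^2 + 0.0500000000000003*b - 1.21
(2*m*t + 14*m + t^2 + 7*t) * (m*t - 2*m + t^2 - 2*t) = 2*m^2*t^2 + 10*m^2*t - 28*m^2 + 3*m*t^3 + 15*m*t^2 - 42*m*t + t^4 + 5*t^3 - 14*t^2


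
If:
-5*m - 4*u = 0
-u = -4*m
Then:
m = 0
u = 0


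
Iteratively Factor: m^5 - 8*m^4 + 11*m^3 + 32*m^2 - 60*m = (m + 2)*(m^4 - 10*m^3 + 31*m^2 - 30*m) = (m - 2)*(m + 2)*(m^3 - 8*m^2 + 15*m) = (m - 5)*(m - 2)*(m + 2)*(m^2 - 3*m) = (m - 5)*(m - 3)*(m - 2)*(m + 2)*(m)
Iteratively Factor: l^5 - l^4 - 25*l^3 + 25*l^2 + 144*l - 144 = (l - 4)*(l^4 + 3*l^3 - 13*l^2 - 27*l + 36) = (l - 4)*(l + 4)*(l^3 - l^2 - 9*l + 9) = (l - 4)*(l - 3)*(l + 4)*(l^2 + 2*l - 3) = (l - 4)*(l - 3)*(l + 3)*(l + 4)*(l - 1)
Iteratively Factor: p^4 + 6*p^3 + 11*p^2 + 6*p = (p + 2)*(p^3 + 4*p^2 + 3*p) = (p + 2)*(p + 3)*(p^2 + p) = (p + 1)*(p + 2)*(p + 3)*(p)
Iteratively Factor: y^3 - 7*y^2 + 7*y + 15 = (y - 3)*(y^2 - 4*y - 5) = (y - 5)*(y - 3)*(y + 1)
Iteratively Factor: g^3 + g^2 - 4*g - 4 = (g + 2)*(g^2 - g - 2) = (g - 2)*(g + 2)*(g + 1)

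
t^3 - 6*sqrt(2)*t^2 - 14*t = t*(t - 7*sqrt(2))*(t + sqrt(2))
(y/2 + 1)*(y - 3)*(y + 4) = y^3/2 + 3*y^2/2 - 5*y - 12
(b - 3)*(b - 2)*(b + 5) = b^3 - 19*b + 30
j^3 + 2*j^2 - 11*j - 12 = (j - 3)*(j + 1)*(j + 4)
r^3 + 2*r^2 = r^2*(r + 2)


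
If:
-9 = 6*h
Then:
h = -3/2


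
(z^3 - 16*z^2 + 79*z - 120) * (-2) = -2*z^3 + 32*z^2 - 158*z + 240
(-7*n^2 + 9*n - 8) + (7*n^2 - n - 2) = 8*n - 10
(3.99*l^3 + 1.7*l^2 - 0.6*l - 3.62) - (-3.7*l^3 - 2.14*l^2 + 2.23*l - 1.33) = 7.69*l^3 + 3.84*l^2 - 2.83*l - 2.29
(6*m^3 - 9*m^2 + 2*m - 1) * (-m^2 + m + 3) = -6*m^5 + 15*m^4 + 7*m^3 - 24*m^2 + 5*m - 3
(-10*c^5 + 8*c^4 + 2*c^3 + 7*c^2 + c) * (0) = 0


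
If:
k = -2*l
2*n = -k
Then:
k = -2*n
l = n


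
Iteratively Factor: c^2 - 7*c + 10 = (c - 2)*(c - 5)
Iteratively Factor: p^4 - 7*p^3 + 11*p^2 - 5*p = (p - 1)*(p^3 - 6*p^2 + 5*p) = (p - 1)^2*(p^2 - 5*p) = p*(p - 1)^2*(p - 5)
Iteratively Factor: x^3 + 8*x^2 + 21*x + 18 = (x + 2)*(x^2 + 6*x + 9) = (x + 2)*(x + 3)*(x + 3)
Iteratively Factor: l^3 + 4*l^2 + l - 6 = (l - 1)*(l^2 + 5*l + 6) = (l - 1)*(l + 3)*(l + 2)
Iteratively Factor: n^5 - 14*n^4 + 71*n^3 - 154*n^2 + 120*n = (n - 3)*(n^4 - 11*n^3 + 38*n^2 - 40*n) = n*(n - 3)*(n^3 - 11*n^2 + 38*n - 40) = n*(n - 5)*(n - 3)*(n^2 - 6*n + 8) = n*(n - 5)*(n - 3)*(n - 2)*(n - 4)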